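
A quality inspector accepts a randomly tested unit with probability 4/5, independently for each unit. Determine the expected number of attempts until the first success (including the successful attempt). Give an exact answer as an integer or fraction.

For a geometric distribution, E[trials] = 1/p = 1/(4/5) = 5/4.

5/4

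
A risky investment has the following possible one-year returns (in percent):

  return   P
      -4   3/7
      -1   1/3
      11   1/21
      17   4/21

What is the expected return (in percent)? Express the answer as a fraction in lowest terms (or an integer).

12/7

E[X] = (3/7)·(-4) + (1/3)·(-1) + (1/21)·11 + (4/21)·17
     = 12/7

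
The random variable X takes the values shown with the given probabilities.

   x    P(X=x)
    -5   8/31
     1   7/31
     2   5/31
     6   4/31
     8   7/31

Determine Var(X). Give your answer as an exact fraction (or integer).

E[X] = (8/31)·(-5) + (7/31)·1 + (5/31)·2 + (4/31)·6 + (7/31)·8 = 57/31
E[X²] = (8/31)·25 + (7/31)·1 + (5/31)·4 + (4/31)·36 + (7/31)·64 = 819/31
Var(X) = 819/31 − (57/31)² = 22140/961

22140/961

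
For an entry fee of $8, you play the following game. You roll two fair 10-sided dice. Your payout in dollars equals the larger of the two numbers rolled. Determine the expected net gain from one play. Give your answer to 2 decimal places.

Distribution of the larger of the two numbers rolled: 1 w.p. 1/100, 2 w.p. 3/100, 3 w.p. 1/20, 4 w.p. 7/100, 5 w.p. 9/100, 6 w.p. 11/100, …
E[payout] = (1/100)·1 + (3/100)·2 + (1/20)·3 + (7/100)·4 + (9/100)·5 + (11/100)·6 + (13/100)·7 + (3/20)·8 + (17/100)·9 + (19/100)·10 = 143/20
Expected profit = 143/20 − 8 = -17/20 ≈ -$0.85

-$0.85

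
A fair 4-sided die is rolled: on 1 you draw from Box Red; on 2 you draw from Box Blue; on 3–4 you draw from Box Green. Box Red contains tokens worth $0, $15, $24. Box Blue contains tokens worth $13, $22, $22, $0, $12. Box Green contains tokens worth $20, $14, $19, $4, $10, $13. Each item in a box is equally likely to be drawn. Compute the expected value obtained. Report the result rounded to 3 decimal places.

$13.367

E[X | Box Red] = (0 + 15 + 24)/3 = 13
E[X | Box Blue] = (13 + 22 + 22 + 0 + 12)/5 = 69/5
E[X | Box Green] = (20 + 14 + 19 + 4 + 10 + 13)/6 = 40/3
E[X] = (1/4)·13 + (1/4)·69/5 + (1/2)·40/3 = 401/30 ≈ 13.367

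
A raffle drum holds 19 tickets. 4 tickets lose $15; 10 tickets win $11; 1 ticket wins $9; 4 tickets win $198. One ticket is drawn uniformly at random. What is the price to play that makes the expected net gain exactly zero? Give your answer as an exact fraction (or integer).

851/19 dollars

E[payout] = (4/19)·(-15) + (10/19)·11 + (1/19)·9 + (4/19)·198 = 851/19
Fair fee = E[payout] = 851/19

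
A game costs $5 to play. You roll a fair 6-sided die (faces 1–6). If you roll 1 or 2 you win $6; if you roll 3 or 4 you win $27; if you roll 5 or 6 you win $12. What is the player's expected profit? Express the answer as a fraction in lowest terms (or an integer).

E[payout] = (1/3)·6 + (1/3)·12 + (1/3)·27 = 15
Expected profit = 15 − 5 = 10

$10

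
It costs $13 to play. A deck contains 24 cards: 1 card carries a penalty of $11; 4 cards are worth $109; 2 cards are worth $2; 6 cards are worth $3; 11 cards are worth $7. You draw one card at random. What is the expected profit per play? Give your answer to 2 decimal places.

$8.83

E[payout] = (1/24)·(-11) + (4/24)·109 + (2/24)·2 + (6/24)·3 + (11/24)·7 = 131/6
Expected profit = 131/6 − 13 = 53/6 ≈ $8.83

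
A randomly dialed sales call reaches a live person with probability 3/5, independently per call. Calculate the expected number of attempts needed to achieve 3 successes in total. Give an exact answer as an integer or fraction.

5

By linearity (sum of 3 independent geometric waits), E[trials] = 3/p = 3/(3/5) = 5.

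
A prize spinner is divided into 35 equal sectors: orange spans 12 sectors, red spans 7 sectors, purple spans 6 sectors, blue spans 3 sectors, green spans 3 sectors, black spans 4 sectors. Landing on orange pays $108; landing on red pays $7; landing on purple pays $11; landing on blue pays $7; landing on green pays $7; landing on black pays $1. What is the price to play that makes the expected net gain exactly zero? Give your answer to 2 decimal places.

E[payout] = (12/35)·108 + (7/35)·7 + (6/35)·11 + (3/35)·7 + (3/35)·7 + (4/35)·1 = 1457/35
Fair fee = E[payout] = 1457/35 ≈ $41.63

$41.63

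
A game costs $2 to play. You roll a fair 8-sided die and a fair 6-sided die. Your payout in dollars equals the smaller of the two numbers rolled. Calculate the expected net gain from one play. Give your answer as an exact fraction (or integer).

Distribution of the smaller of the two numbers rolled: 1 w.p. 13/48, 2 w.p. 11/48, 3 w.p. 3/16, 4 w.p. 7/48, 5 w.p. 5/48, 6 w.p. 1/16
E[payout] = (13/48)·1 + (11/48)·2 + (3/16)·3 + (7/48)·4 + (5/48)·5 + (1/16)·6 = 133/48
Expected profit = 133/48 − 2 = 37/48

37/48 dollars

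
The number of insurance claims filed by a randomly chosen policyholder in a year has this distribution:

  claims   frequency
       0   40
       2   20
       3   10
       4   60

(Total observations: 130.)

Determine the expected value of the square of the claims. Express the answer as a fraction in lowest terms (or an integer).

113/13

Total = 130, so P(claims=0) = 40/130, etc.
E[X²] = (4/13)·0 + (2/13)·4 + (1/13)·9 + (6/13)·16
     = 113/13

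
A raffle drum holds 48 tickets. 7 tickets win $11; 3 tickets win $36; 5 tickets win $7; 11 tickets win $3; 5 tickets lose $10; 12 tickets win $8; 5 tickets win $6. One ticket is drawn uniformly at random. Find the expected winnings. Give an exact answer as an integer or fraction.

329/48 dollars

E[payout] = (7/48)·11 + (3/48)·36 + (5/48)·7 + (11/48)·3 + (5/48)·(-10) + (12/48)·8 + (5/48)·6 = 329/48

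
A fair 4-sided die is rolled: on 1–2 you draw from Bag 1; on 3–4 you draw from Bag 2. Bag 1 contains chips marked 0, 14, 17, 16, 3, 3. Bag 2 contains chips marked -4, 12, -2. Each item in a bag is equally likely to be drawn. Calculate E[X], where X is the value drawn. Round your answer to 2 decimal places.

5.42

E[X | Bag 1] = (0 + 14 + 17 + 16 + 3 + 3)/6 = 53/6
E[X | Bag 2] = (-4 + 12 − 2)/3 = 2
E[X] = (1/2)·53/6 + (1/2)·2 = 65/12 ≈ 5.42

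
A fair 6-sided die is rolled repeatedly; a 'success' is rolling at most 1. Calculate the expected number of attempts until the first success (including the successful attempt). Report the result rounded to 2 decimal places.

6.00

For a geometric distribution, E[trials] = 1/p = 1/(1/6) = 6.
≈ 6.00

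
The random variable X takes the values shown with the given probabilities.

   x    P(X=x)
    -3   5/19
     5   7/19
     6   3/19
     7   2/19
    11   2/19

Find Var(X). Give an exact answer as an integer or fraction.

E[X] = (5/19)·(-3) + (7/19)·5 + (3/19)·6 + (2/19)·7 + (2/19)·11 = 74/19
E[X²] = (5/19)·9 + (7/19)·25 + (3/19)·36 + (2/19)·49 + (2/19)·121 = 668/19
Var(X) = 668/19 − (74/19)² = 7216/361

7216/361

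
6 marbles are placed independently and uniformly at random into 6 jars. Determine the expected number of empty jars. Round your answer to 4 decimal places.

Let Xⱼ=1 if jar j is empty. P(Xⱼ=1) = ((6-1)/6)^6 = 15625/46656.
By linearity, E[#empty] = 6·15625/46656 = 15625/7776.
≈ 2.0094

2.0094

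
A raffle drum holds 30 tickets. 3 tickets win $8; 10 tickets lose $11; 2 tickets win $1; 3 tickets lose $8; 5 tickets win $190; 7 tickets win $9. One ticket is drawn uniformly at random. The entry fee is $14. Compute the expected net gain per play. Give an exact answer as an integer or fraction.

E[payout] = (3/30)·8 + (10/30)·(-11) + (2/30)·1 + (3/30)·(-8) + (5/30)·190 + (7/30)·9 = 181/6
Expected profit = 181/6 − 14 = 97/6

97/6 dollars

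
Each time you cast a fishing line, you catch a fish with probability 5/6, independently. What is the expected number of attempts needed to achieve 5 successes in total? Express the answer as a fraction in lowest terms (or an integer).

6

By linearity (sum of 5 independent geometric waits), E[trials] = 5/p = 5/(5/6) = 6.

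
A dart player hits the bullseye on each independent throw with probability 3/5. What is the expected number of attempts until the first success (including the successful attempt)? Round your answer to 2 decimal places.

For a geometric distribution, E[trials] = 1/p = 1/(3/5) = 5/3.
≈ 1.67

1.67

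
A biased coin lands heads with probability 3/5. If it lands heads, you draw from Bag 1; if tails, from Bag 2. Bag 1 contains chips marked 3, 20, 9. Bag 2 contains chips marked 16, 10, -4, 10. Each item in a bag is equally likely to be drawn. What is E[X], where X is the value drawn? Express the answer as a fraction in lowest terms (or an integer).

E[X | Bag 1] = (3 + 20 + 9)/3 = 32/3
E[X | Bag 2] = (16 + 10 − 4 + 10)/4 = 8
E[X] = (3/5)·32/3 + (2/5)·8 = 48/5

48/5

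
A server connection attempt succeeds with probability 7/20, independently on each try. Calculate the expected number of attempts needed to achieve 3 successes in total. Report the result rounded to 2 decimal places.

8.57

By linearity (sum of 3 independent geometric waits), E[trials] = 3/p = 3/(7/20) = 60/7.
≈ 8.57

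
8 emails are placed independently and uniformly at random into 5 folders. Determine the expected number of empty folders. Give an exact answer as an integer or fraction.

Let Xⱼ=1 if folder j is empty. P(Xⱼ=1) = ((5-1)/5)^8 = 65536/390625.
By linearity, E[#empty] = 5·65536/390625 = 65536/78125.

65536/78125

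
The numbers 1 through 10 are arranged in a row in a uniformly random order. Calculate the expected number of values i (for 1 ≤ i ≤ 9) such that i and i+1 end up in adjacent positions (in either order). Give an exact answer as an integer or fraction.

9/5

For each i ∈ {1,…,9}, let Xᵢ = 1 if i and i+1 are adjacent. P(Xᵢ=1) = 2·(10−1)!/10! = 2/10.
By linearity, E[ΣXᵢ] = (9)·(2/10) = 9/5.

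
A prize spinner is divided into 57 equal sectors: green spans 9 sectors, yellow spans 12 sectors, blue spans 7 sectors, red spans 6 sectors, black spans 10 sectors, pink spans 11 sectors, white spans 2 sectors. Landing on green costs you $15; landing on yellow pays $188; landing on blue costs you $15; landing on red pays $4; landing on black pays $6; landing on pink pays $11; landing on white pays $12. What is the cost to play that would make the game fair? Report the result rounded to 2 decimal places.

E[payout] = (9/57)·(-15) + (12/57)·188 + (7/57)·(-15) + (6/57)·4 + (10/57)·6 + (11/57)·11 + (2/57)·12 = 2245/57
Fair fee = E[payout] = 2245/57 ≈ $39.39

$39.39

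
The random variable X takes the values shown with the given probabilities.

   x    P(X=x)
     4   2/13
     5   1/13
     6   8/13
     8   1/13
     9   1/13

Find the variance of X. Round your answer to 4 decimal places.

1.6923

E[X] = (2/13)·4 + (1/13)·5 + (8/13)·6 + (1/13)·8 + (1/13)·9 = 6
E[X²] = (2/13)·16 + (1/13)·25 + (8/13)·36 + (1/13)·64 + (1/13)·81 = 490/13
Var(X) = 490/13 − (6)² = 22/13 ≈ 1.6923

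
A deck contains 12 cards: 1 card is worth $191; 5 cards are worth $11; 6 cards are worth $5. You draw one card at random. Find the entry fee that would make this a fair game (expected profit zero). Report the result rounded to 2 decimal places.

E[payout] = (1/12)·191 + (5/12)·11 + (6/12)·5 = 23
Fair fee = E[payout] = 23 ≈ $23.00

$23.00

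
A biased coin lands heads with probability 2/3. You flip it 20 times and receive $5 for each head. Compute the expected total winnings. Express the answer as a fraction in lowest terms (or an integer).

E[#heads] = 20·2/3 = 40/3 (linearity over flips).
E[winnings] = 5·40/3 = 200/3.

200/3 dollars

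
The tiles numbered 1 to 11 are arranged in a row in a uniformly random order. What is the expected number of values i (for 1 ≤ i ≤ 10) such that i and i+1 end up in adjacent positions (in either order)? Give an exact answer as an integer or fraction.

20/11

For each i ∈ {1,…,10}, let Xᵢ = 1 if i and i+1 are adjacent. P(Xᵢ=1) = 2·(11−1)!/11! = 2/11.
By linearity, E[ΣXᵢ] = (10)·(2/11) = 20/11.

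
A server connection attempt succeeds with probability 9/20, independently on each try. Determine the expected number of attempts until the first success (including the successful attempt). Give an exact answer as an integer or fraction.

20/9

For a geometric distribution, E[trials] = 1/p = 1/(9/20) = 20/9.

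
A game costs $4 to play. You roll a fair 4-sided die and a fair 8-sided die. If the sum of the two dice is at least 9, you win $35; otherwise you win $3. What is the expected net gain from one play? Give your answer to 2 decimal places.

$9.00

E[payout] = (11/16)·3 + (5/16)·35 = 13
Expected profit = 13 − 4 = 9 ≈ $9.00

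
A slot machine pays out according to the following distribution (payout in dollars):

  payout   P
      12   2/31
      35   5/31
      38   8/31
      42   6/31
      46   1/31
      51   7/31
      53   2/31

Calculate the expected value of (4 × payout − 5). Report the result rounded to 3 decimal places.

158.097

E[4x-5] = (2/31)·43 + (5/31)·135 + (8/31)·147 + (6/31)·163 + (1/31)·179 + (7/31)·199 + (2/31)·207
     = 4901/31 ≈ 158.097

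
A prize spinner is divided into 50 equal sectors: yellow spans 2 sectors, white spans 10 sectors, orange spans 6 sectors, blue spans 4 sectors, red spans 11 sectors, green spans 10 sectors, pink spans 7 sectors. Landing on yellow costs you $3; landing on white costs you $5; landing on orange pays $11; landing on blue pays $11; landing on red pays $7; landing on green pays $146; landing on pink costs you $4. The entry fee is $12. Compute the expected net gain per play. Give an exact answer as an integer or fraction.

963/50 dollars

E[payout] = (2/50)·(-3) + (10/50)·(-5) + (6/50)·11 + (4/50)·11 + (11/50)·7 + (10/50)·146 + (7/50)·(-4) = 1563/50
Expected profit = 1563/50 − 12 = 963/50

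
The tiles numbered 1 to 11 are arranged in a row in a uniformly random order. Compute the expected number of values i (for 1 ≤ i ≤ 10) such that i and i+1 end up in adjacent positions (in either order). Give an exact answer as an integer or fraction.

For each i ∈ {1,…,10}, let Xᵢ = 1 if i and i+1 are adjacent. P(Xᵢ=1) = 2·(11−1)!/11! = 2/11.
By linearity, E[ΣXᵢ] = (10)·(2/11) = 20/11.

20/11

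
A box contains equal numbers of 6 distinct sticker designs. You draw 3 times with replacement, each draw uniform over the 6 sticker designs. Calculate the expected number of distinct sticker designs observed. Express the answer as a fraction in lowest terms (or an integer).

Let Xⱼ=1 if type j appears at least once. P(Xⱼ=1) = 1 − ((6−1)/6)^3 = 91/216.
E[#distinct] = 6·91/216 = 91/36.

91/36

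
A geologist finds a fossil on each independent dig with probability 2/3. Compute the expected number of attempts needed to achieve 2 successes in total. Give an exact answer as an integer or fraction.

By linearity (sum of 2 independent geometric waits), E[trials] = 2/p = 2/(2/3) = 3.

3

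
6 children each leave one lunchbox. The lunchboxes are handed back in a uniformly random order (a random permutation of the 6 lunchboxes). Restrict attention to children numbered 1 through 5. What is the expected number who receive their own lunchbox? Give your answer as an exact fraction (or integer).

Let Xᵢ = 1 if person i gets their own lunchbox. For each i, P(Xᵢ=1) = 1/6.
By linearity of expectation, E[X₁+…+X_5] = 5·(1/6) = 5/6.

5/6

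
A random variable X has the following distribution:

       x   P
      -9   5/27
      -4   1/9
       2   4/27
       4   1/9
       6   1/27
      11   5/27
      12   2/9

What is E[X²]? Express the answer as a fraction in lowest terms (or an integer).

E[X²] = (5/27)·81 + (1/9)·16 + (4/27)·4 + (1/9)·16 + (1/27)·36 + (5/27)·121 + (2/9)·144
     = 674/9

674/9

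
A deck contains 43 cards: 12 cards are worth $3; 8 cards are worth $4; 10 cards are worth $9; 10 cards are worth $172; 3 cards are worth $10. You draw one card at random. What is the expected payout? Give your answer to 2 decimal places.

E[payout] = (12/43)·3 + (8/43)·4 + (10/43)·9 + (10/43)·172 + (3/43)·10 = 1908/43
≈ $44.37

$44.37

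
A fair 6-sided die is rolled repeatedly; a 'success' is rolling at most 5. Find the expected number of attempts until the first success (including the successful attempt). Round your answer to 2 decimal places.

1.20

For a geometric distribution, E[trials] = 1/p = 1/(5/6) = 6/5.
≈ 1.20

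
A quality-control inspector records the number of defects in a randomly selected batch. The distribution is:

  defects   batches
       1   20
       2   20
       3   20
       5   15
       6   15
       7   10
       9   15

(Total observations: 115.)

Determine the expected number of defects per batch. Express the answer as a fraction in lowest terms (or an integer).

98/23

Total = 115, so P(defects=1) = 20/115, etc.
E[X] = (4/23)·1 + (4/23)·2 + (4/23)·3 + (3/23)·5 + (3/23)·6 + (2/23)·7 + (3/23)·9
     = 98/23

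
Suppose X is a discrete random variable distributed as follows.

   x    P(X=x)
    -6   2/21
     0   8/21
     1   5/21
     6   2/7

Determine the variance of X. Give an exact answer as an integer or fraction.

E[X] = (2/21)·(-6) + (8/21)·0 + (5/21)·1 + (2/7)·6 = 29/21
E[X²] = (2/21)·36 + (8/21)·0 + (5/21)·1 + (2/7)·36 = 293/21
Var(X) = 293/21 − (29/21)² = 5312/441

5312/441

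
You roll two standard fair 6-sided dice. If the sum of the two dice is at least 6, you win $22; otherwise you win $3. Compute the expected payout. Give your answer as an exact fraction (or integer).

301/18 dollars

E[payout] = (5/18)·3 + (13/18)·22 = 301/18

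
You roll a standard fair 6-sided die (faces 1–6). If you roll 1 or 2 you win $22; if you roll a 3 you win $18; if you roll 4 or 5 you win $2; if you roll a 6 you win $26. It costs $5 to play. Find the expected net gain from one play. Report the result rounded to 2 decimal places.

E[payout] = (1/3)·2 + (1/6)·18 + (1/3)·22 + (1/6)·26 = 46/3
Expected profit = 46/3 − 5 = 31/3 ≈ $10.33

$10.33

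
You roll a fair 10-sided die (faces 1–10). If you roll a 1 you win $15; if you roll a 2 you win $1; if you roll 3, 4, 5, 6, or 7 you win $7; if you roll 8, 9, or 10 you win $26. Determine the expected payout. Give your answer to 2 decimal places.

$12.90

E[payout] = (1/10)·1 + (1/2)·7 + (1/10)·15 + (3/10)·26 = 129/10
≈ $12.90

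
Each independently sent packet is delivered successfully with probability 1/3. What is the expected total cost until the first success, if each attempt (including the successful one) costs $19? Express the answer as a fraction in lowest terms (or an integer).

$57

E[#attempts] = 1/p = 3; E[cost] = 19·3 = 57.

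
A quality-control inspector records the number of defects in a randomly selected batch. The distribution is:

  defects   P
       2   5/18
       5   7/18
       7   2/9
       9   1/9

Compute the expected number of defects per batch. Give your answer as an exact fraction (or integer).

E[X] = (5/18)·2 + (7/18)·5 + (2/9)·7 + (1/9)·9
     = 91/18

91/18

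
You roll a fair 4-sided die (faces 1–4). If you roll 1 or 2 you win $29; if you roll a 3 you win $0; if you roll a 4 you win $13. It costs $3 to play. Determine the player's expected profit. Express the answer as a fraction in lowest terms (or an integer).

E[payout] = (1/4)·0 + (1/4)·13 + (1/2)·29 = 71/4
Expected profit = 71/4 − 3 = 59/4

59/4 dollars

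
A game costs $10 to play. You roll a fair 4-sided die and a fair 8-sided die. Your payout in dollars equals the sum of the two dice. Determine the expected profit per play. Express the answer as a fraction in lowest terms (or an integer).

Distribution of the sum of the two dice: 2 w.p. 1/32, 3 w.p. 1/16, 4 w.p. 3/32, 5 w.p. 1/8, 6 w.p. 1/8, 7 w.p. 1/8, …
E[payout] = (1/32)·2 + (1/16)·3 + (3/32)·4 + (1/8)·5 + (1/8)·6 + (1/8)·7 + (1/8)·8 + (1/8)·9 + (3/32)·10 + (1/16)·11 + (1/32)·12 = 7
Expected profit = 7 − 10 = -3

-$3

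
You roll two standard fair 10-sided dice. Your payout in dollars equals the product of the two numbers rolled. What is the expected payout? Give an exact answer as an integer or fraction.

Distribution of the product of the two numbers rolled: 1 w.p. 1/100, 2 w.p. 1/50, 3 w.p. 1/50, 4 w.p. 3/100, 5 w.p. 1/50, 6 w.p. 1/25, …
E[payout] = (1/100)·1 + (1/50)·2 + (1/50)·3 + (3/100)·4 + (1/50)·5 + (1/25)·6 + (1/50)·7 + (1/25)·8 + (3/100)·9 + (1/25)·10 + (1/25)·12 + (1/50)·14 + (1/50)·15 + (3/100)·16 + (1/25)·18 + (1/25)·20 + (1/50)·21 + (1/25)·24 + (1/100)·25 + (1/50)·27 + (1/50)·28 + (1/25)·30 + (1/50)·32 + (1/50)·35 + (3/100)·36 + (1/25)·40 + (1/50)·42 + (1/50)·45 + (1/50)·48 + (1/100)·49 + (1/50)·50 + (1/50)·54 + (1/50)·56 + (1/50)·60 + (1/50)·63 + (1/100)·64 + (1/50)·70 + (1/50)·72 + (1/50)·80 + (1/100)·81 + (1/50)·90 + (1/100)·100 = 121/4

121/4 dollars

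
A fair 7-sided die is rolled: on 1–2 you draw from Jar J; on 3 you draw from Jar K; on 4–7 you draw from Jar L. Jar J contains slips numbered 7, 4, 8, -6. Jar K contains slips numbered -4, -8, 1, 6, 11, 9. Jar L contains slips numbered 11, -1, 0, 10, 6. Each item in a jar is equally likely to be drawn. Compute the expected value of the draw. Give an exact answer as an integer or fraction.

E[X | Jar J] = (7 + 4 + 8 − 6)/4 = 13/4
E[X | Jar K] = (-4 − 8 + 1 + 6 + 11 + 9)/6 = 5/2
E[X | Jar L] = (11 − 1 + 0 + 10 + 6)/5 = 26/5
E[X] = (2/7)·13/4 + (1/7)·5/2 + (4/7)·26/5 = 149/35

149/35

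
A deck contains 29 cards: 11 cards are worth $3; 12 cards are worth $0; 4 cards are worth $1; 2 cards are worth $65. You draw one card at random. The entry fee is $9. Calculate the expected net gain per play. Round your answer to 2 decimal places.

E[payout] = (11/29)·3 + (12/29)·0 + (4/29)·1 + (2/29)·65 = 167/29
Expected profit = 167/29 − 9 = -94/29 ≈ -$3.24

-$3.24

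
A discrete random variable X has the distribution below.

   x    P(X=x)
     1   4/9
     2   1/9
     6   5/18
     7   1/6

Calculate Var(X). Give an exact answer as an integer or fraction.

E[X] = (4/9)·1 + (1/9)·2 + (5/18)·6 + (1/6)·7 = 7/2
E[X²] = (4/9)·1 + (1/9)·4 + (5/18)·36 + (1/6)·49 = 343/18
Var(X) = 343/18 − (7/2)² = 245/36

245/36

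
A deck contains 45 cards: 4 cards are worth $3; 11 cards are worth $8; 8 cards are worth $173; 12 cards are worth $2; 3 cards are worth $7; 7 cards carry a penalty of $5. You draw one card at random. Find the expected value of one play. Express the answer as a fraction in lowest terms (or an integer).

E[payout] = (4/45)·3 + (11/45)·8 + (8/45)·173 + (12/45)·2 + (3/45)·7 + (7/45)·(-5) = 166/5

166/5 dollars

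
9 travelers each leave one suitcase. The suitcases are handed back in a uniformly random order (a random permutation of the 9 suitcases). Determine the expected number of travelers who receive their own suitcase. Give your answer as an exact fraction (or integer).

Let Xᵢ = 1 if person i gets their own suitcase. For each i, P(Xᵢ=1) = 1/9.
By linearity of expectation, E[X₁+…+X_9] = 9·(1/9) = 1.

1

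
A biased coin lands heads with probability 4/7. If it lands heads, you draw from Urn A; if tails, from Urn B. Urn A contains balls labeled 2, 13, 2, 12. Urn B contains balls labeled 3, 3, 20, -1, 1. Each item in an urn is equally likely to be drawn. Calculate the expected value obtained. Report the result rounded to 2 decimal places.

6.37

E[X | Urn A] = (2 + 13 + 2 + 12)/4 = 29/4
E[X | Urn B] = (3 + 3 + 20 − 1 + 1)/5 = 26/5
E[X] = (4/7)·29/4 + (3/7)·26/5 = 223/35 ≈ 6.37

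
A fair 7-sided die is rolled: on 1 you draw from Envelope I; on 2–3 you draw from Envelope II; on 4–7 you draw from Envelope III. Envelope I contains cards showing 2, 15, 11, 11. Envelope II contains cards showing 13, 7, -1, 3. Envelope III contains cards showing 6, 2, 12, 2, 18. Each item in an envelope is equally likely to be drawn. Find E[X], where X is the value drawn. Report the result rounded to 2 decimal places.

E[X | Envelope I] = (2 + 15 + 11 + 11)/4 = 39/4
E[X | Envelope II] = (13 + 7 − 1 + 3)/4 = 11/2
E[X | Envelope III] = (6 + 2 + 12 + 2 + 18)/5 = 8
E[X] = (1/7)·39/4 + (2/7)·11/2 + (4/7)·8 = 211/28 ≈ 7.54

7.54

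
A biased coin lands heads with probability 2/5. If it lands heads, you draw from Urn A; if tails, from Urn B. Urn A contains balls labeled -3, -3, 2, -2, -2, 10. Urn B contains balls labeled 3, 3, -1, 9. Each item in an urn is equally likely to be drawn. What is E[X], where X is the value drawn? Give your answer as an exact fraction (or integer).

67/30

E[X | Urn A] = (-3 − 3 + 2 − 2 − 2 + 10)/6 = 1/3
E[X | Urn B] = (3 + 3 − 1 + 9)/4 = 7/2
E[X] = (2/5)·1/3 + (3/5)·7/2 = 67/30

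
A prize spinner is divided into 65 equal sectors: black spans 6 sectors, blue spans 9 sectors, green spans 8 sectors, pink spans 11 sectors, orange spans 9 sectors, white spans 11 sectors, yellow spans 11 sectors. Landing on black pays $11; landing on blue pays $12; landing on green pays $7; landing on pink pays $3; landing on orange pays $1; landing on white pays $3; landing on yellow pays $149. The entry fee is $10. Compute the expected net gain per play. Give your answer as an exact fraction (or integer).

1294/65 dollars

E[payout] = (6/65)·11 + (9/65)·12 + (8/65)·7 + (11/65)·3 + (9/65)·1 + (11/65)·3 + (11/65)·149 = 1944/65
Expected profit = 1944/65 − 10 = 1294/65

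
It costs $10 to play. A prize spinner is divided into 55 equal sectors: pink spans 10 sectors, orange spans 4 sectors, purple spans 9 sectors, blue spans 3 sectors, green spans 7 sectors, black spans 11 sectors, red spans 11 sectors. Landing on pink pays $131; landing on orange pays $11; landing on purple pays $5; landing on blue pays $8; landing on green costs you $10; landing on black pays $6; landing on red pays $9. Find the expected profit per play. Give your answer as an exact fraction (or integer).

E[payout] = (10/55)·131 + (4/55)·11 + (9/55)·5 + (3/55)·8 + (7/55)·(-10) + (11/55)·6 + (11/55)·9 = 138/5
Expected profit = 138/5 − 10 = 88/5

88/5 dollars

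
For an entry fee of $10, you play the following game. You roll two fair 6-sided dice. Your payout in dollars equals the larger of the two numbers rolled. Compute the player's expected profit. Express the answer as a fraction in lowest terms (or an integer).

-199/36 dollars

Distribution of the larger of the two numbers rolled: 1 w.p. 1/36, 2 w.p. 1/12, 3 w.p. 5/36, 4 w.p. 7/36, 5 w.p. 1/4, 6 w.p. 11/36
E[payout] = (1/36)·1 + (1/12)·2 + (5/36)·3 + (7/36)·4 + (1/4)·5 + (11/36)·6 = 161/36
Expected profit = 161/36 − 10 = -199/36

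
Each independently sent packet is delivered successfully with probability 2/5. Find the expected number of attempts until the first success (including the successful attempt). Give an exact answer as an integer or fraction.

For a geometric distribution, E[trials] = 1/p = 1/(2/5) = 5/2.

5/2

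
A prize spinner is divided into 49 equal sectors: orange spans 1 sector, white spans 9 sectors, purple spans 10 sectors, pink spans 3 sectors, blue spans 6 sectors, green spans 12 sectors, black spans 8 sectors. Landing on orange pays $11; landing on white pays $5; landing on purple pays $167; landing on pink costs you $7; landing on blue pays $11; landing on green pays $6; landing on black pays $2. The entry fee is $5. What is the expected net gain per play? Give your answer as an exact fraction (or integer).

1614/49 dollars

E[payout] = (1/49)·11 + (9/49)·5 + (10/49)·167 + (3/49)·(-7) + (6/49)·11 + (12/49)·6 + (8/49)·2 = 1859/49
Expected profit = 1859/49 − 5 = 1614/49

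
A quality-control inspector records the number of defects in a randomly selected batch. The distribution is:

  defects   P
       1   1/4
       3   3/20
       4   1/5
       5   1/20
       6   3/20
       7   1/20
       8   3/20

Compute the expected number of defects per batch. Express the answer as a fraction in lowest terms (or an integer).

21/5

E[X] = (1/4)·1 + (3/20)·3 + (1/5)·4 + (1/20)·5 + (3/20)·6 + (1/20)·7 + (3/20)·8
     = 21/5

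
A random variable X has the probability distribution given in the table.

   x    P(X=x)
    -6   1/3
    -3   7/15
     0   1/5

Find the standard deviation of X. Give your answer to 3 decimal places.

E[X] = -17/5, E[X²] = 81/5
Var(X) = E[X²] − (E[X])² = 81/5 − 289/25 = 116/25
SD(X) = √(116/25) ≈ 2.154

2.154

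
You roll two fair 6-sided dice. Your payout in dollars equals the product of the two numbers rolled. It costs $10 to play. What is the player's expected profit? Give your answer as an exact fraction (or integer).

9/4 dollars

Distribution of the product of the two numbers rolled: 1 w.p. 1/36, 2 w.p. 1/18, 3 w.p. 1/18, 4 w.p. 1/12, 5 w.p. 1/18, 6 w.p. 1/9, …
E[payout] = (1/36)·1 + (1/18)·2 + (1/18)·3 + (1/12)·4 + (1/18)·5 + (1/9)·6 + (1/18)·8 + (1/36)·9 + (1/18)·10 + (1/9)·12 + (1/18)·15 + (1/36)·16 + (1/18)·18 + (1/18)·20 + (1/18)·24 + (1/36)·25 + (1/18)·30 + (1/36)·36 = 49/4
Expected profit = 49/4 − 10 = 9/4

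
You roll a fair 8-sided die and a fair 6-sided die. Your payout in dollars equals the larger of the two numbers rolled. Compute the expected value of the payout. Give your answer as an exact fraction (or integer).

251/48 dollars

Distribution of the larger of the two numbers rolled: 1 w.p. 1/48, 2 w.p. 1/16, 3 w.p. 5/48, 4 w.p. 7/48, 5 w.p. 3/16, 6 w.p. 11/48, …
E[payout] = (1/48)·1 + (1/16)·2 + (5/48)·3 + (7/48)·4 + (3/16)·5 + (11/48)·6 + (1/8)·7 + (1/8)·8 = 251/48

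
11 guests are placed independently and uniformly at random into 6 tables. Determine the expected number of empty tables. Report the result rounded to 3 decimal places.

Let Xⱼ=1 if table j is empty. P(Xⱼ=1) = ((6-1)/6)^11 = 48828125/362797056.
By linearity, E[#empty] = 6·48828125/362797056 = 48828125/60466176.
≈ 0.808

0.808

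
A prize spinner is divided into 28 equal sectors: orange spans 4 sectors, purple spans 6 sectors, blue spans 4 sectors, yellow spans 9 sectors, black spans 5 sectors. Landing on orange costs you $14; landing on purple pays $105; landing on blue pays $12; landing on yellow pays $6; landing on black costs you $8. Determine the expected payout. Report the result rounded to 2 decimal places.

E[payout] = (4/28)·(-14) + (6/28)·105 + (4/28)·12 + (9/28)·6 + (5/28)·(-8) = 159/7
≈ $22.71

$22.71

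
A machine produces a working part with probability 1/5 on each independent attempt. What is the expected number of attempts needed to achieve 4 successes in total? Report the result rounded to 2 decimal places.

20.00

By linearity (sum of 4 independent geometric waits), E[trials] = 4/p = 4/(1/5) = 20.
≈ 20.00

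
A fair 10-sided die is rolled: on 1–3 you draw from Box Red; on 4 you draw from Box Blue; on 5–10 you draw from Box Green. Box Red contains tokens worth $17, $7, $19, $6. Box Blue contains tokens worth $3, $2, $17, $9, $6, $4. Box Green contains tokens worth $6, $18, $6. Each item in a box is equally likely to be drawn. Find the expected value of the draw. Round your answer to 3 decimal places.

$10.358

E[X | Box Red] = (17 + 7 + 19 + 6)/4 = 49/4
E[X | Box Blue] = (3 + 2 + 17 + 9 + 6 + 4)/6 = 41/6
E[X | Box Green] = (6 + 18 + 6)/3 = 10
E[X] = (3/10)·49/4 + (1/10)·41/6 + (3/5)·10 = 1243/120 ≈ 10.358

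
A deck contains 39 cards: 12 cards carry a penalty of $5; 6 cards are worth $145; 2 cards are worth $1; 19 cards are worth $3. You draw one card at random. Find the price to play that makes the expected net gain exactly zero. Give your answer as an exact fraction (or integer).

869/39 dollars

E[payout] = (12/39)·(-5) + (6/39)·145 + (2/39)·1 + (19/39)·3 = 869/39
Fair fee = E[payout] = 869/39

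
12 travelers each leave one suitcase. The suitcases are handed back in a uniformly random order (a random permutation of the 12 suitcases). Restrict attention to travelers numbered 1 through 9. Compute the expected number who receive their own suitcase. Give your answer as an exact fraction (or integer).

Let Xᵢ = 1 if person i gets their own suitcase. For each i, P(Xᵢ=1) = 1/12.
By linearity of expectation, E[X₁+…+X_9] = 9·(1/12) = 3/4.

3/4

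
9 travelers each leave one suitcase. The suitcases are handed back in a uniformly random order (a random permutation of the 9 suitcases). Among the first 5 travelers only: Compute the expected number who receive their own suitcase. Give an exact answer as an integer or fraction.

Let Xᵢ = 1 if person i gets their own suitcase. For each i, P(Xᵢ=1) = 1/9.
By linearity of expectation, E[X₁+…+X_5] = 5·(1/9) = 5/9.

5/9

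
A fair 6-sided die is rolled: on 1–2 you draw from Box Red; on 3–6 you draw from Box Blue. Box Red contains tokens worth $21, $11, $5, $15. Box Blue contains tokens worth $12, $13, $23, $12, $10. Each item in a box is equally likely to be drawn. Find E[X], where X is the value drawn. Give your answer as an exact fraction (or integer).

E[X | Box Red] = (21 + 11 + 5 + 15)/4 = 13
E[X | Box Blue] = (12 + 13 + 23 + 12 + 10)/5 = 14
E[X] = (1/3)·13 + (2/3)·14 = 41/3

41/3 dollars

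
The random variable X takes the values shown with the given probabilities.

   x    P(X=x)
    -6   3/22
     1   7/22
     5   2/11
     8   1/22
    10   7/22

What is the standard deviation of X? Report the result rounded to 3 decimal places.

E[X] = 87/22, E[X²] = 89/2
Var(X) = E[X²] − (E[X])² = 89/2 − 7569/484 = 13969/484
SD(X) = √(13969/484) ≈ 5.372

5.372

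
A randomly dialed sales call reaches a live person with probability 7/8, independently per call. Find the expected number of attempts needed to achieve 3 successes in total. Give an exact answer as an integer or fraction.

24/7

By linearity (sum of 3 independent geometric waits), E[trials] = 3/p = 3/(7/8) = 24/7.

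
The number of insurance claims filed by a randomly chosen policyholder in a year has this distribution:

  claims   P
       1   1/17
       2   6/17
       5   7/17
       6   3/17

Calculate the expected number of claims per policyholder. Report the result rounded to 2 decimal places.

E[X] = (1/17)·1 + (6/17)·2 + (7/17)·5 + (3/17)·6
     = 66/17 ≈ 3.88

3.88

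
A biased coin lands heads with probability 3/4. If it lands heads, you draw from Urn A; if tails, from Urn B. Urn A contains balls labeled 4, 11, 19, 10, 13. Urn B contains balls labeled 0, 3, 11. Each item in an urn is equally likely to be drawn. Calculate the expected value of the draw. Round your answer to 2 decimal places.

E[X | Urn A] = (4 + 11 + 19 + 10 + 13)/5 = 57/5
E[X | Urn B] = (0 + 3 + 11)/3 = 14/3
E[X] = (3/4)·57/5 + (1/4)·14/3 = 583/60 ≈ 9.72

9.72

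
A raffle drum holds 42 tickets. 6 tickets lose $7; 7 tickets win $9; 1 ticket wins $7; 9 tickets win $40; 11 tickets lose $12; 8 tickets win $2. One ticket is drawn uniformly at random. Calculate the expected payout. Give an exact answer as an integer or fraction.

136/21 dollars

E[payout] = (6/42)·(-7) + (7/42)·9 + (1/42)·7 + (9/42)·40 + (11/42)·(-12) + (8/42)·2 = 136/21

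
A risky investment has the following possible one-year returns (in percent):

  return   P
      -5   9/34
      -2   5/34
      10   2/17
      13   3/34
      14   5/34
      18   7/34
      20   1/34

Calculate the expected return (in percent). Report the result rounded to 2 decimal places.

7.06

E[X] = (9/34)·(-5) + (5/34)·(-2) + (2/17)·10 + (3/34)·13 + (5/34)·14 + (7/34)·18 + (1/34)·20
     = 120/17 ≈ 7.06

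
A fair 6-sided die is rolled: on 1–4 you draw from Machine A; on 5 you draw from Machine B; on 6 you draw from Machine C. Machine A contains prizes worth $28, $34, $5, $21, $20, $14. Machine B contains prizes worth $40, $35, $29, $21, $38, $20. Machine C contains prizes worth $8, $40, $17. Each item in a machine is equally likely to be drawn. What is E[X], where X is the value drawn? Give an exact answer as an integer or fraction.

E[X | Machine A] = (28 + 34 + 5 + 21 + 20 + 14)/6 = 61/3
E[X | Machine B] = (40 + 35 + 29 + 21 + 38 + 20)/6 = 61/2
E[X | Machine C] = (8 + 40 + 17)/3 = 65/3
E[X] = (2/3)·61/3 + (1/6)·61/2 + (1/6)·65/3 = 89/4

89/4 dollars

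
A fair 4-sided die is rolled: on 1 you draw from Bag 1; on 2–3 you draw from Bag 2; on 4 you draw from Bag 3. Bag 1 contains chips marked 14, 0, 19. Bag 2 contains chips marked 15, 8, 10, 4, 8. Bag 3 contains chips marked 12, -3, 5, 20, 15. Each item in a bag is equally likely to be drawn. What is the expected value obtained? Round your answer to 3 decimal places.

9.700

E[X | Bag 1] = (14 + 0 + 19)/3 = 11
E[X | Bag 2] = (15 + 8 + 10 + 4 + 8)/5 = 9
E[X | Bag 3] = (12 − 3 + 5 + 20 + 15)/5 = 49/5
E[X] = (1/4)·11 + (1/2)·9 + (1/4)·49/5 = 97/10 ≈ 9.700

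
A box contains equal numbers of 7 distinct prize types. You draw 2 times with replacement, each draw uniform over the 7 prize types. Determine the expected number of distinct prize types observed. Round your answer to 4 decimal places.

1.8571

Let Xⱼ=1 if type j appears at least once. P(Xⱼ=1) = 1 − ((7−1)/7)^2 = 13/49.
E[#distinct] = 7·13/49 = 13/7.
≈ 1.8571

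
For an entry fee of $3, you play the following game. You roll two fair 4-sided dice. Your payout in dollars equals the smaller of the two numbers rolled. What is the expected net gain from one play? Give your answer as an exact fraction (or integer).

-9/8 dollars

Distribution of the smaller of the two numbers rolled: 1 w.p. 7/16, 2 w.p. 5/16, 3 w.p. 3/16, 4 w.p. 1/16
E[payout] = (7/16)·1 + (5/16)·2 + (3/16)·3 + (1/16)·4 = 15/8
Expected profit = 15/8 − 3 = -9/8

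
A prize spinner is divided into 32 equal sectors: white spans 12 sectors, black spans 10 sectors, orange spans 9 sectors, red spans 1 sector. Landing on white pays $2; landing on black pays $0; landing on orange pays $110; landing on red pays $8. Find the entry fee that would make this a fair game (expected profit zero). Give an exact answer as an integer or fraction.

E[payout] = (12/32)·2 + (10/32)·0 + (9/32)·110 + (1/32)·8 = 511/16
Fair fee = E[payout] = 511/16

511/16 dollars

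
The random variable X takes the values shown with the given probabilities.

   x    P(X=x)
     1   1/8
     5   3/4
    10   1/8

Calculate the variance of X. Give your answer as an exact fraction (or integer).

327/64

E[X] = (1/8)·1 + (3/4)·5 + (1/8)·10 = 41/8
E[X²] = (1/8)·1 + (3/4)·25 + (1/8)·100 = 251/8
Var(X) = 251/8 − (41/8)² = 327/64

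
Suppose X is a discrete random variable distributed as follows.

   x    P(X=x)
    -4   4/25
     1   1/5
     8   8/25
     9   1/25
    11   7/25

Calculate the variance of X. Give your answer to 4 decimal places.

E[X] = (4/25)·(-4) + (1/5)·1 + (8/25)·8 + (1/25)·9 + (7/25)·11 = 139/25
E[X²] = (4/25)·16 + (1/5)·1 + (8/25)·64 + (1/25)·81 + (7/25)·121 = 1509/25
Var(X) = 1509/25 − (139/25)² = 18404/625 ≈ 29.4464

29.4464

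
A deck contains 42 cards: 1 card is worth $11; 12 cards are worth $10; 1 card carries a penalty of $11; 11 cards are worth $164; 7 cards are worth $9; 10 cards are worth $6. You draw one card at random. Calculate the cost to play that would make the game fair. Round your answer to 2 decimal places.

$48.74

E[payout] = (1/42)·11 + (12/42)·10 + (1/42)·(-11) + (11/42)·164 + (7/42)·9 + (10/42)·6 = 2047/42
Fair fee = E[payout] = 2047/42 ≈ $48.74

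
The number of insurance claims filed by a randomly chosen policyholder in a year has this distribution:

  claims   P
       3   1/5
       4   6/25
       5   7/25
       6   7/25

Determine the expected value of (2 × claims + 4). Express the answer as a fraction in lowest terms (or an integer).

332/25

E[2x+4] = (1/5)·10 + (6/25)·12 + (7/25)·14 + (7/25)·16
     = 332/25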